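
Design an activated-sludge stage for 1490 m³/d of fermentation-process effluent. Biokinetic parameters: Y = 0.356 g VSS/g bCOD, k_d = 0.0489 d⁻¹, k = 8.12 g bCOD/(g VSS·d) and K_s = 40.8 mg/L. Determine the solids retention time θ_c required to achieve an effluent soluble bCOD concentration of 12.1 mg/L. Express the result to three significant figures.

θ_c ≈ 1.63 d

From 1/θ_c = Y·k·S/(K_s + S) − k_d: Y·k·S/(K_s+S) = 0.356 × 8.12 × 12.1 / (40.8 + 12.1) = 0.6612 d⁻¹.
Then 1/θ_c = μ − k_d = 0.6612 − 0.0489 = 0.6123 d⁻¹, giving θ_c = 1.633 d.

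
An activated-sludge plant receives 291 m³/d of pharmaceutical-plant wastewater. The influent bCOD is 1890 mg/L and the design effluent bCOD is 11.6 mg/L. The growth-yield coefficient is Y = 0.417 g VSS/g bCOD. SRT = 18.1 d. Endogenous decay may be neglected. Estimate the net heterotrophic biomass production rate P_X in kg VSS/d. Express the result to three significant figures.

Since k_d ≈ 0, Y_obs = Y = 0.417 g VSS/g bCOD.
Q·(S₀ − S) = 291 × (1890 − 11.6) × 10⁻³ = 546.6 kg/d removed.
Net biomass production P_X = Y_obs × Q·(S₀ − S) = 0.4170 × 546.6 = 227.9 kg VSS/d.

P_X ≈ 228 kg VSS/d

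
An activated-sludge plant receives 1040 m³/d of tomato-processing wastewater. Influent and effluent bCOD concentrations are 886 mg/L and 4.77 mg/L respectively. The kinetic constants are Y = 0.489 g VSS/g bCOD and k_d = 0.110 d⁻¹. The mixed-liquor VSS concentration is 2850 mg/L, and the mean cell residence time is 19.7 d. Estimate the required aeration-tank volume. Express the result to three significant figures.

Rearranging the biomass balance for a CMAS with decay, V = Y·Q·ΔS·θ_c / [X·(1+k_d θ_c)] = 0.489 × 1040 × (886 − 4.77) × 19.7 / [2850 × (1 + 0.110 × 19.7)] = 8.83×10^6 / 9026 = 978.1 m³.

V ≈ 978 m³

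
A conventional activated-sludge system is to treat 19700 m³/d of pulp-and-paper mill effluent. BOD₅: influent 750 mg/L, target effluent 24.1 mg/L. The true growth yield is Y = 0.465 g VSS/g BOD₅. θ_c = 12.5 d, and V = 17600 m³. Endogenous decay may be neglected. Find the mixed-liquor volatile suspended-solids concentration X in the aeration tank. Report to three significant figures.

From V·X = Y·Q·(S₀ − S)·θ_c (decay neglected): X = 0.465 × 19700 × (750 − 24.1) × 12.5 / 17600 = 4723 mg/L.

X ≈ 4720 mg/L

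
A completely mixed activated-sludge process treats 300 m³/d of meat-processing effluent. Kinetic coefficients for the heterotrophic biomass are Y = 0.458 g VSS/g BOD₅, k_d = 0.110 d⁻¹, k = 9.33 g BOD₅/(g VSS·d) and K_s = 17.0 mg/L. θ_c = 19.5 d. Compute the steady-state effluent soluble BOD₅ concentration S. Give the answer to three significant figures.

Effluent substrate depends only on kinetics and SRT: S = K_s(1 + k_d θ_c) / [θ_c(Yk − k_d) − 1] = 17.0 × (1 + 0.110 × 19.5) / [19.5 × (0.458 × 9.33 − 0.110) − 1] = 53.47 / 80.18 = 0.6668 mg/L.

S ≈ 0.667 mg/L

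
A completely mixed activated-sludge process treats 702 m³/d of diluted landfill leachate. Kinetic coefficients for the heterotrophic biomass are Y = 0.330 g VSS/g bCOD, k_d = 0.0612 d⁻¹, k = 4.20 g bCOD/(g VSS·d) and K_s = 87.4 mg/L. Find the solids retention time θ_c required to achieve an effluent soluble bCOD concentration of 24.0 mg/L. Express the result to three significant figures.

From 1/θ_c = Y·k·S/(K_s + S) − k_d: Y·k·S/(K_s+S) = 0.330 × 4.20 × 24.0 / (87.4 + 24.0) = 0.2986 d⁻¹.
θ_c = 1/(μ − k_d) = 1/(0.2986 − 0.0612) = 1/0.2374 = 4.212 d.

θ_c ≈ 4.21 d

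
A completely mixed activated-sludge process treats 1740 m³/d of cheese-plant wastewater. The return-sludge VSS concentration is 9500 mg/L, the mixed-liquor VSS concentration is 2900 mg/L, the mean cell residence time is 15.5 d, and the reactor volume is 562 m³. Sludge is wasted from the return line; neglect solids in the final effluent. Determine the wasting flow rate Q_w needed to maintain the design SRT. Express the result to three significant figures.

θ_c = V·X/(Q_w·X_r) when wasting from the recycle, so Q_w = V·X/(θ_c·X_r) = 562.0 × 2900 / (15.5 × 9500) = 11.07 m³/d.

Q_w ≈ 11.1 m³/d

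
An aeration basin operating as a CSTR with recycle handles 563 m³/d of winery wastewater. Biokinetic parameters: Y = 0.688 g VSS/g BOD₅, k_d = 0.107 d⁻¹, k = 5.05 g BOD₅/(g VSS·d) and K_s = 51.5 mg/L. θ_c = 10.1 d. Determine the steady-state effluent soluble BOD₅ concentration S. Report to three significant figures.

Effluent substrate depends only on kinetics and SRT: S = K_s(1 + k_d θ_c) / [θ_c(Yk − k_d) − 1] = 51.5 × (1 + 0.107 × 10.1) / [10.1 × (0.688 × 5.05 − 0.107) − 1] = 107.2 / 33.01 = 3.246 mg/L.

S ≈ 3.25 mg/L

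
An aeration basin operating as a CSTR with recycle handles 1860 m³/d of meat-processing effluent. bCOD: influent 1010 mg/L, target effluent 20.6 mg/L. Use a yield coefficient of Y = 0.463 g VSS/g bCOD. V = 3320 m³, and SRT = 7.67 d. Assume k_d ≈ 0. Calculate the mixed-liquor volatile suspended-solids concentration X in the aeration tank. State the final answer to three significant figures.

From V·X = Y·Q·(S₀ − S)·θ_c (decay neglected): X = 0.463 × 1860 × (1010 − 20.6) × 7.67 / 3320 = 1968 mg/L.

X ≈ 1970 mg/L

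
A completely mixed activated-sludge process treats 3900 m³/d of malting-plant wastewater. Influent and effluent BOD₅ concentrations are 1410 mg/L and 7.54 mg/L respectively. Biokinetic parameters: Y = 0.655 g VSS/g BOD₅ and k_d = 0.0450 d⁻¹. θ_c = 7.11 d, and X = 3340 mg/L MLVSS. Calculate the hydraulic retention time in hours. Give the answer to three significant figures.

Rearranging the biomass balance for a CMAS with decay, V = Y·Q·ΔS·θ_c / [X·(1+k_d θ_c)] = 0.655 × 3900 × (1410 − 7.54) × 7.11 / [3340 × (1 + 0.0450 × 7.11)] = 2.55×10^7 / 4409 = 5778 m³.
τ = V/Q = 5778/3900 = 1.481 d, or 35.56 h.

τ ≈ 35.6 h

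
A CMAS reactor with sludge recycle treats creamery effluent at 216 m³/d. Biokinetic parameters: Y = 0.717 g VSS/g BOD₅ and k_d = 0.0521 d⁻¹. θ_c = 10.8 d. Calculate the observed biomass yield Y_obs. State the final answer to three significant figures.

Y_obs ≈ 0.459 g VSS/g BOD₅

Observed yield with endogenous decay: Y_obs = Y / (1 + k_d·θ_c) = 0.717 / (1 + 0.0521 × 10.8) = 0.717 / 1.563 = 0.4588 g VSS/g BOD₅.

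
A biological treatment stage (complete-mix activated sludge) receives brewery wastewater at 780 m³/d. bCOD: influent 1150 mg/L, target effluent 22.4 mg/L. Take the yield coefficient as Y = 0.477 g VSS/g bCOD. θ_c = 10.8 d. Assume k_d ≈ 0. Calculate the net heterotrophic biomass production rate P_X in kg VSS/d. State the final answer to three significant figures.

P_X ≈ 420 kg VSS/d

No decay correction is needed, so Y_obs = Y = 0.477.
ΔS = 1150 − 22.4 = 1128 mg/L, so the substrate removal rate is 780 × 1128/1000 = 879.5 kg bCOD/d.
Biomass produced: P_X = Y_obs·Q·ΔS = 0.4770 × 879.5 ≈ 419.5 kg VSS/d.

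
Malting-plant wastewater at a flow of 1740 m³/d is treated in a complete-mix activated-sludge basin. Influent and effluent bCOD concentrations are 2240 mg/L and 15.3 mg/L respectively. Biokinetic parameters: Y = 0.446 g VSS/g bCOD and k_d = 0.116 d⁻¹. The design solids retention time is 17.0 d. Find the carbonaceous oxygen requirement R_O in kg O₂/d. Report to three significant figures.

R_O ≈ 3050 kg O₂/d

Y_obs = Y / (1 + k_d θ_c) = 0.446 / (1 + 0.116 × 17.0) = 0.446 / 2.972 = 0.1501.
ΔS = 2240 − 15.3 = 2225 mg/L, so the substrate removal rate is 1740 × 2225/1000 = 3871 kg bCOD/d.
Biomass synthesised: P_X = Y_obs × 3871 = 580.9 kg VSS/d.
Carbonaceous O₂ demand = substrate oxidised − cell-mass equivalent = 3871 − 1.42 × 580.9 = 3046 kg O₂/d.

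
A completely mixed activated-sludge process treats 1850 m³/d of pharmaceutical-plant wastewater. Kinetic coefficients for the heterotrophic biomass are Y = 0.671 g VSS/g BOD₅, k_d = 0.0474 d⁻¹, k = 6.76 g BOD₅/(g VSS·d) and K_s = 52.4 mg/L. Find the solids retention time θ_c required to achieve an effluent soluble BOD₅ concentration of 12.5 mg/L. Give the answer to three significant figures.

At the target effluent, Y k S/(K_s+S) = 0.671×6.76×12.5/64.90 = 0.8736 d⁻¹.
Then 1/θ_c = μ − k_d = 0.8736 − 0.0474 = 0.8262 d⁻¹, giving θ_c = 1.210 d.

θ_c ≈ 1.21 d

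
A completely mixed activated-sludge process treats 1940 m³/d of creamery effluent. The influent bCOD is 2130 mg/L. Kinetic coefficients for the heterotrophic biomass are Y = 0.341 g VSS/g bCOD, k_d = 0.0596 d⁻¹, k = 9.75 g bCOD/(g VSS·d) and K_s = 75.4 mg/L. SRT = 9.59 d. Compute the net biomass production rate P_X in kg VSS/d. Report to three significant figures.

Effluent substrate depends only on kinetics and SRT: S = K_s(1 + k_d θ_c) / [θ_c(Yk − k_d) − 1] = 75.4 × (1 + 0.0596 × 9.59) / [9.59 × (0.341 × 9.75 − 0.0596) − 1] = 118.5 / 30.31 = 3.909 mg/L.
The observed yield is Y_obs = Y/(1 + k_d·θ_c) = 0.341 / (1 + 0.0596 × 9.59) = 0.341 / 1.572 = 0.2170 g VSS per g bCOD removed.
ΔS = 2130 − 3.91 = 2126 mg/L, so the substrate removal rate is 1940 × 2126/1000 = 4125 kg bCOD/d.
Biomass produced: P_X = Y_obs·Q·ΔS = 0.2170 × 4125 ≈ 895.0 kg VSS/d.

P_X ≈ 895 kg VSS/d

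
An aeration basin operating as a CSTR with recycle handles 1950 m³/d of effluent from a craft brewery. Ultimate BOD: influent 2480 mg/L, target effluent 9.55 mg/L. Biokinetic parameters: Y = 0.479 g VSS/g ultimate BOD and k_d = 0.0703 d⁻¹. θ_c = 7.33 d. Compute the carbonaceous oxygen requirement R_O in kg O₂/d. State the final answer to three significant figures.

The observed yield is Y_obs = Y/(1 + k_d·θ_c) = 0.479 / (1 + 0.0703 × 7.33) = 0.479 / 1.515 = 0.3161 g VSS per g ultimate BOD removed.
ΔS = 2480 − 9.55 = 2470 mg/L, so the substrate removal rate is 1950 × 2470/1000 = 4817 kg ultimate BOD/d.
P_X = Y_obs·Q·(S₀ − S) = 0.3161 × 4817 = 1523 kg VSS/d.
R_O = Q·(S₀ − S) − 1.42·P_X = 4817 − 1.42 × 1523 = 2655 kg O₂/d.

R_O ≈ 2650 kg O₂/d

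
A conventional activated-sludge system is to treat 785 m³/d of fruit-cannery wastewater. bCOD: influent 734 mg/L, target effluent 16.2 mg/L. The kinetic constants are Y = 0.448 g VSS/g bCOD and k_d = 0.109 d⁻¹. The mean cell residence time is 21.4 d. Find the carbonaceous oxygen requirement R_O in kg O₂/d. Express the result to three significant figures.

Correct the yield for decay: Y_obs = Y/(1 + k_d θ_c) = 0.448 / (1 + 0.109 × 21.4) = 0.448 / 3.333 = 0.1344.
Q·(S₀ − S) = 785 × (734 − 16.2) × 10⁻³ = 563.5 kg/d removed.
Net sludge production P_X = 0.1344 × 563.5 = 75.75 kg VSS/d.
R_O = Q·(S₀ − S) − 1.42·P_X = 563.5 − 1.42 × 75.75 = 455.9 kg O₂/d.

R_O ≈ 456 kg O₂/d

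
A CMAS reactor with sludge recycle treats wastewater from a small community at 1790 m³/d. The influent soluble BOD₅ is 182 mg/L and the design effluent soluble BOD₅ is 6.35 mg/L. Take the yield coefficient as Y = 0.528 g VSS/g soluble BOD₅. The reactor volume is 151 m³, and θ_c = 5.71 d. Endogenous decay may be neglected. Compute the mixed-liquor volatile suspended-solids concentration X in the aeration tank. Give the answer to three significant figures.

X ≈ 6280 mg/L

From V·X = Y·Q·(S₀ − S)·θ_c (decay neglected): X = 0.528 × 1790 × (182 − 6.35) × 5.71 / 151 = 6278 mg/L.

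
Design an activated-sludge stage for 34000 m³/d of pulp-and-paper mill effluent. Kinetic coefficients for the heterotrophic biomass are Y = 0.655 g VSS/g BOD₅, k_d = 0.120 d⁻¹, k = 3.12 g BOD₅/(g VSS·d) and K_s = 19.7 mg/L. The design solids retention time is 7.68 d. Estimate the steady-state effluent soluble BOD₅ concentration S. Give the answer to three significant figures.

S ≈ 2.75 mg/L

For a completely mixed reactor with recycle the Lawrence–McCarty relation gives S = K_s·(1 + k_d·θ_c) / [θ_c·(Y·k − k_d) − 1] = 19.7 × (1 + 0.120 × 7.68) / [7.68 × (0.655 × 3.12 − 0.120) − 1] = 37.86 / 13.77 = 2.748 mg/L.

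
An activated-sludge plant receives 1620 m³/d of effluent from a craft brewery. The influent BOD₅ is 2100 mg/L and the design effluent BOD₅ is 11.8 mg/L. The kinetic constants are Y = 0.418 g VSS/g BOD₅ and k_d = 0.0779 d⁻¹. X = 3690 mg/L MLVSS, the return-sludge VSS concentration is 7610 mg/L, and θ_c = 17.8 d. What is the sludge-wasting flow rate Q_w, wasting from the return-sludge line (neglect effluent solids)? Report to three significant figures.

Q_w ≈ 77.9 m³/d

Rearranging the biomass balance for a CMAS with decay, V = Y·Q·ΔS·θ_c / [X·(1+k_d θ_c)] = 0.418 × 1620 × (2100 − 11.8) × 17.8 / [3690 × (1 + 0.0779 × 17.8)] = 2.52×10^7 / 8807 = 2858 m³.
Q_w = (V·X)/(θ_c X_r) = 2858 × 3690 / (17.8 × 7610) = 77.86 m³/d.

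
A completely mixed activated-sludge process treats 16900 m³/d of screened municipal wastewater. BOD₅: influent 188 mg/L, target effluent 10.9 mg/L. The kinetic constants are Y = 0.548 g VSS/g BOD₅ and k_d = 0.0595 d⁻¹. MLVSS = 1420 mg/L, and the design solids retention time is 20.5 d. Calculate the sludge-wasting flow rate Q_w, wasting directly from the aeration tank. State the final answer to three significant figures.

From the SRT design equation V = Y Q (S₀−S) θ_c / [X (1 + k_d θ_c)] = 0.548 × 16900 × (188 − 10.9) × 20.5 / [1420 × (1 + 0.0595 × 20.5)] = 3.36×10^7 / 3152 = 10667 m³.
With mixed-liquor wasting, θ_c = V/Q_w, so Q_w = V/θ_c = 10667/20.5 = 520.3 m³/d.

Q_w ≈ 520 m³/d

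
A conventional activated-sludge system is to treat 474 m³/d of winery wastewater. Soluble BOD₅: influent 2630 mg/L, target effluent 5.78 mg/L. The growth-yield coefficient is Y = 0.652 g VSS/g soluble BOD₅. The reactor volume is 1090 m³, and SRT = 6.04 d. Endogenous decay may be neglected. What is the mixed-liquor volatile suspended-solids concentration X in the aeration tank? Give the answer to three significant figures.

X ≈ 4490 mg/L

X = Y·Q·ΔS·θ_c / V = 0.652 × 474 × (2630 − 5.78) × 6.04 / 1090 = 4494 mg/L.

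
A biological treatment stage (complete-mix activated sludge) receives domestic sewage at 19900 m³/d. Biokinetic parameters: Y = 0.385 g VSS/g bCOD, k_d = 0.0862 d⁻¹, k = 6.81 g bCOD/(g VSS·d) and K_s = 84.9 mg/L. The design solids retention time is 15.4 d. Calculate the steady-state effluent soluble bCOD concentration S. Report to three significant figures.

S ≈ 5.19 mg/L

From the Monod/SRT balance for a CMAS, S = K_s·(1+k_d θ_c)/[θ_c·(Y k − k_d) − 1] = 84.9 × (1 + 0.0862 × 15.4) / [15.4 × (0.385 × 6.81 − 0.0862) − 1] = 197.6 / 38.05 = 5.193 mg/L.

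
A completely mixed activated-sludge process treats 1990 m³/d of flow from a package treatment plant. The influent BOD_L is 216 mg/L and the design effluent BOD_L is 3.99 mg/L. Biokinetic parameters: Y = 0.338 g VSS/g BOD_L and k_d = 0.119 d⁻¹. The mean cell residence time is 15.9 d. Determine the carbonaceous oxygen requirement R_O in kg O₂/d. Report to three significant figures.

R_O ≈ 352 kg O₂/d

Y_obs = Y / (1 + k_d θ_c) = 0.338 / (1 + 0.119 × 15.9) = 0.338 / 2.892 = 0.1169.
Mass of BOD_L removed per day: Q(S₀ − S) = 1990 × 212.0 g/m³ = 421.9 kg/d.
Biomass synthesised: P_X = Y_obs × 421.9 = 49.31 kg VSS/d.
R_O = Q·ΔS − 1.42 P_X = 421.9 − 70.02 = 351.9 kg O₂/d.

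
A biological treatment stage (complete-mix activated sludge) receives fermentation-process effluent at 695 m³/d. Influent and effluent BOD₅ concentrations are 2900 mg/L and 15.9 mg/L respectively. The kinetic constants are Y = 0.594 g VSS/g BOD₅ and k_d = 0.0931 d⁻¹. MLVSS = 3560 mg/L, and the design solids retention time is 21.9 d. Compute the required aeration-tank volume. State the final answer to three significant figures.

Steady-state biomass mass balance: V·X·(1 + k_d·θ_c) = Y·Q·(S₀ − S)·θ_c, so V = 0.594 × 695 × (2900 − 15.9) × 21.9 / [3560 × (1 + 0.0931 × 21.9)] = 2.61×10^7 / 10818 = 2410 m³.

V ≈ 2410 m³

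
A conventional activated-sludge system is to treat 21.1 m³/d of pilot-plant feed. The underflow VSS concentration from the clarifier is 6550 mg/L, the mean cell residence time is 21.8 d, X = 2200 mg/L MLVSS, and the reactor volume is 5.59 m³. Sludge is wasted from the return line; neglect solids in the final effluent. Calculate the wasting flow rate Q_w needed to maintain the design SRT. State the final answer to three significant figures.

θ_c = V·X/(Q_w·X_r) when wasting from the recycle, so Q_w = V·X/(θ_c·X_r) = 5.590 × 2200 / (21.8 × 6550) = 0.08613 m³/d.

Q_w ≈ 0.0861 m³/d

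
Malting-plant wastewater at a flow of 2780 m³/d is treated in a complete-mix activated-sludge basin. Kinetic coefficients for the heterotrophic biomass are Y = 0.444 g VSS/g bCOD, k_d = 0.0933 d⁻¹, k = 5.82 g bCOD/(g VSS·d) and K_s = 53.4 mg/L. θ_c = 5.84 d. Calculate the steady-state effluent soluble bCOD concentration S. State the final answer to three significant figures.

For a completely mixed reactor with recycle the Lawrence–McCarty relation gives S = K_s·(1 + k_d·θ_c) / [θ_c·(Y·k − k_d) − 1] = 53.4 × (1 + 0.0933 × 5.84) / [5.84 × (0.444 × 5.82 − 0.0933) − 1] = 82.50 / 13.55 = 6.090 mg/L.

S ≈ 6.09 mg/L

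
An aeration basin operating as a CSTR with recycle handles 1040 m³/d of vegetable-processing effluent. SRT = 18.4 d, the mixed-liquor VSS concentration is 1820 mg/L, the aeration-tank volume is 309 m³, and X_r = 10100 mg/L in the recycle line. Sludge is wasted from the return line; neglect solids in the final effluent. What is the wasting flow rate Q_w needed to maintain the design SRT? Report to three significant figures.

Q_w = (V·X)/(θ_c X_r) = 309.0 × 1820 / (18.4 × 10100) = 3.026 m³/d.

Q_w ≈ 3.03 m³/d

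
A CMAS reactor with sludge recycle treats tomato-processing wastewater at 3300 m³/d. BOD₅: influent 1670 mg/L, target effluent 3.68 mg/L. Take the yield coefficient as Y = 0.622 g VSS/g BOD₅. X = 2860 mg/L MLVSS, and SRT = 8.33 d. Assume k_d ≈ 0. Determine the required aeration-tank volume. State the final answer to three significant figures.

Biomass mass balance (decay neglected): V·X = Y·Q·(S₀ − S)·θ_c, so V = 0.622 × 3300 × (1670 − 3.68) × 8.33 / 2860 = 9962 m³.

V ≈ 9960 m³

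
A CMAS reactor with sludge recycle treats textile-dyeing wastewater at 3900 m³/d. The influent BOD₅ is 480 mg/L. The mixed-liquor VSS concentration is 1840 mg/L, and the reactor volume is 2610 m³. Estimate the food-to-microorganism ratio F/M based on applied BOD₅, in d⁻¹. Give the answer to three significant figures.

F/M = Q·S₀ / (V·X) = 3900 × 480 / (2610 × 1840) = 0.3898 g BOD₅·(g VSS·d)⁻¹.

F/M ≈ 0.390 d⁻¹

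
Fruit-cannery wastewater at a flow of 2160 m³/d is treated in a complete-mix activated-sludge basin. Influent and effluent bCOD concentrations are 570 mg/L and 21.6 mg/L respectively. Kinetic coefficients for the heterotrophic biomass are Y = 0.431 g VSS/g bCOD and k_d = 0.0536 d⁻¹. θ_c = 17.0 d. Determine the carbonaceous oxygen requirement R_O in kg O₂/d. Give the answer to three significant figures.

Observed yield with endogenous decay: Y_obs = Y / (1 + k_d·θ_c) = 0.431 / (1 + 0.0536 × 17.0) = 0.431 / 1.911 = 0.2255 g VSS/g bCOD.
Mass of bCOD removed per day: Q(S₀ − S) = 2160 × 548.4 g/m³ = 1185 kg/d.
P_X = Y_obs·Q·(S₀ − S) = 0.2255 × 1185 = 267.1 kg VSS/d.
R_O = Q·ΔS − 1.42 P_X = 1185 − 379.3 = 805.2 kg O₂/d.

R_O ≈ 805 kg O₂/d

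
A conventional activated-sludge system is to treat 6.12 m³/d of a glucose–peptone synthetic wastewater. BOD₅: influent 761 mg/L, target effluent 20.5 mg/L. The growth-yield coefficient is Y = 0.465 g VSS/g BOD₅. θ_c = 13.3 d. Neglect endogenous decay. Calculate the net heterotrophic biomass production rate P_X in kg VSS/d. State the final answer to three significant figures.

P_X ≈ 2.11 kg VSS/d

Since k_d ≈ 0, Y_obs = Y = 0.465 g VSS/g BOD₅.
ΔS = 761 − 20.5 = 740.5 mg/L, so the substrate removal rate is 6.12 × 740.5/1000 = 4.532 kg BOD₅/d.
P_X = Y_obs · Q(S₀ − S) = 0.4650 × 4.532 = 2.107 kg VSS/d.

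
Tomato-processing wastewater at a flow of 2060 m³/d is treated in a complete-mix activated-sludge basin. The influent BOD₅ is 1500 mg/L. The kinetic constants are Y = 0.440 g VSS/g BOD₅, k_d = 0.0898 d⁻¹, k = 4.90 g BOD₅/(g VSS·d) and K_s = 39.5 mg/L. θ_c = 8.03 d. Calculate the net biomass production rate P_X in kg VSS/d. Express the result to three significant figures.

P_X ≈ 788 kg VSS/d

For a completely mixed reactor with recycle the Lawrence–McCarty relation gives S = K_s·(1 + k_d·θ_c) / [θ_c·(Y·k − k_d) − 1] = 39.5 × (1 + 0.0898 × 8.03) / [8.03 × (0.440 × 4.90 − 0.0898) − 1] = 67.98 / 15.59 = 4.360 mg/L.
Observed yield with endogenous decay: Y_obs = Y / (1 + k_d·θ_c) = 0.440 / (1 + 0.0898 × 8.03) = 0.440 / 1.721 = 0.2557 g VSS/g BOD₅.
Substrate removed = Q·(S₀ − S) = 2060 m³/d × (1500 − 4.36) g/m³ = 3.08×10^6 g/d = 3081 kg/d.
P_X = Y_obs · Q(S₀ − S) = 0.2557 × 3081 = 787.7 kg VSS/d.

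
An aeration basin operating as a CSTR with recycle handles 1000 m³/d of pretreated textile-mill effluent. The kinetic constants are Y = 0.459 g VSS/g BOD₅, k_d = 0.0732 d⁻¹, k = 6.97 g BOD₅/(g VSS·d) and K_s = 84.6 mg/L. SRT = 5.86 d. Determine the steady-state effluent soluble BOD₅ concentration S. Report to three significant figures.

S ≈ 6.98 mg/L

From the Monod/SRT balance for a CMAS, S = K_s·(1+k_d θ_c)/[θ_c·(Y k − k_d) − 1] = 84.6 × (1 + 0.0732 × 5.86) / [5.86 × (0.459 × 6.97 − 0.0732) − 1] = 120.9 / 17.32 = 6.980 mg/L.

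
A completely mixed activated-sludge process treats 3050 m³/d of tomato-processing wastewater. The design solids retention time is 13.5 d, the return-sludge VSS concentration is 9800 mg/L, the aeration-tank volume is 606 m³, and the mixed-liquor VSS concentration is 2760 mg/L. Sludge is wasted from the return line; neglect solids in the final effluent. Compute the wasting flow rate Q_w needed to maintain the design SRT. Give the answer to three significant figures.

θ_c = V·X/(Q_w·X_r) when wasting from the recycle, so Q_w = V·X/(θ_c·X_r) = 606.0 × 2760 / (13.5 × 9800) = 12.64 m³/d.

Q_w ≈ 12.6 m³/d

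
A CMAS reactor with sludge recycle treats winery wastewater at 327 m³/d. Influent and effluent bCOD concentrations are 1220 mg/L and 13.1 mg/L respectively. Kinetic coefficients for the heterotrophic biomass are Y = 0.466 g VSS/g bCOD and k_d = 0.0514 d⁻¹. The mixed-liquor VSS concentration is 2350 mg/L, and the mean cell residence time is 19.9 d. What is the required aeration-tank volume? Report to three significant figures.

V ≈ 770 m³

From the SRT design equation V = Y Q (S₀−S) θ_c / [X (1 + k_d θ_c)] = 0.466 × 327 × (1220 − 13.1) × 19.9 / [2350 × (1 + 0.0514 × 19.9)] = 3.66×10^6 / 4754 = 769.9 m³.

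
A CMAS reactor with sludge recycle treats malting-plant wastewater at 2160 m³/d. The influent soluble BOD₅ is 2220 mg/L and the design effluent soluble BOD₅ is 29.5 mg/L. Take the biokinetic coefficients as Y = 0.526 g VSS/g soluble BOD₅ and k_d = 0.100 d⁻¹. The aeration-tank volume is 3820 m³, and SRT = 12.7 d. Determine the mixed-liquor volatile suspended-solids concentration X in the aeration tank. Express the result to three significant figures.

X ≈ 3640 mg/L

From V·X·(1 + k_d·θ_c) = Y·Q·(S₀ − S)·θ_c: X = 0.526 × 2160 × (2220 − 29.5) × 12.7 / [3820 × (1 + 0.100 × 12.7)] = 3645 mg/L.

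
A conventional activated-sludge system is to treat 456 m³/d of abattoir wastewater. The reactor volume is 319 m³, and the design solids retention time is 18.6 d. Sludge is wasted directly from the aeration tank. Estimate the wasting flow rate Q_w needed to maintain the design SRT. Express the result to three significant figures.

Q_w ≈ 17.2 m³/d

For wasting at MLVSS concentration, Q_w = V/θ_c = 319.0/18.6 = 17.15 m³/d.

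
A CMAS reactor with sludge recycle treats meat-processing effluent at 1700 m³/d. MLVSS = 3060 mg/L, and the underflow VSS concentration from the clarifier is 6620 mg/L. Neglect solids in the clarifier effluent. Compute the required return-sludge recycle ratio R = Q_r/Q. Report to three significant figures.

R = Q_r/Q = X/(X_r − X) = 3060 / (6620 − 3060) = 0.8596.

R ≈ 0.860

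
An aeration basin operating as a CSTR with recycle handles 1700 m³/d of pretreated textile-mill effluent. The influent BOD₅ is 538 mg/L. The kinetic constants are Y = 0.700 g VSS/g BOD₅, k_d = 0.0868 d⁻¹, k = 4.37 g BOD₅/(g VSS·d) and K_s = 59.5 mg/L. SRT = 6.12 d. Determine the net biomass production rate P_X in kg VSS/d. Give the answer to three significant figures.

For a completely mixed reactor with recycle the Lawrence–McCarty relation gives S = K_s·(1 + k_d·θ_c) / [θ_c·(Y·k − k_d) − 1] = 59.5 × (1 + 0.0868 × 6.12) / [6.12 × (0.700 × 4.37 − 0.0868) − 1] = 91.11 / 17.19 = 5.300 mg/L.
Correct the yield for decay: Y_obs = Y/(1 + k_d θ_c) = 0.700 / (1 + 0.0868 × 6.12) = 0.700 / 1.531 = 0.4572.
Substrate removed = Q·(S₀ − S) = 1700 m³/d × (538 − 5.30) g/m³ = 9.06×10^5 g/d = 905.6 kg/d.
P_X = Y_obs · Q(S₀ − S) = 0.4572 × 905.6 = 414.0 kg VSS/d.

P_X ≈ 414 kg VSS/d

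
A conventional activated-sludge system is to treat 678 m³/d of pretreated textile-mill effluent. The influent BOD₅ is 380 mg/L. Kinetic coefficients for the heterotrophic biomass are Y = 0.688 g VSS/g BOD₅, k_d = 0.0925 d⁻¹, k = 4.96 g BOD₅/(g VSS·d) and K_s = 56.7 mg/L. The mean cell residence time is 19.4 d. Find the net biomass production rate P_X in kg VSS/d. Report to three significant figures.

P_X ≈ 63.0 kg VSS/d

For a completely mixed reactor with recycle the Lawrence–McCarty relation gives S = K_s·(1 + k_d·θ_c) / [θ_c·(Y·k − k_d) − 1] = 56.7 × (1 + 0.0925 × 19.4) / [19.4 × (0.688 × 4.96 − 0.0925) − 1] = 158.4 / 63.41 = 2.499 mg/L.
Correct the yield for decay: Y_obs = Y/(1 + k_d θ_c) = 0.688 / (1 + 0.0925 × 19.4) = 0.688 / 2.794 = 0.2462.
Substrate removed = Q·(S₀ − S) = 678 m³/d × (380 − 2.50) g/m³ = 2.56×10^5 g/d = 255.9 kg/d.
Net biomass production P_X = Y_obs × Q·(S₀ − S) = 0.2462 × 255.9 = 63.01 kg VSS/d.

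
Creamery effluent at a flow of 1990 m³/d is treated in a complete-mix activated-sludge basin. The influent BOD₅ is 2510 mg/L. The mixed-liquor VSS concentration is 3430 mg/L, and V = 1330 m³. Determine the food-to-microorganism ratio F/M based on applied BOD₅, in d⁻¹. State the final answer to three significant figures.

F/M ≈ 1.09 d⁻¹

Food-to-microorganism ratio F/M = Q S₀ / (V X) = 1990 × 2510 / (1330 × 3430) = 1.095 d⁻¹.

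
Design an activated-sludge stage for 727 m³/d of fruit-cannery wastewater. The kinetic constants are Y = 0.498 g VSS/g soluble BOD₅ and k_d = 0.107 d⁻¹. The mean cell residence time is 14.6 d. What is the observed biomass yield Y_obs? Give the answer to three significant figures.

Y_obs ≈ 0.194 g VSS/g soluble BOD₅

Correct the yield for decay: Y_obs = Y/(1 + k_d θ_c) = 0.498 / (1 + 0.107 × 14.6) = 0.498 / 2.562 = 0.1944.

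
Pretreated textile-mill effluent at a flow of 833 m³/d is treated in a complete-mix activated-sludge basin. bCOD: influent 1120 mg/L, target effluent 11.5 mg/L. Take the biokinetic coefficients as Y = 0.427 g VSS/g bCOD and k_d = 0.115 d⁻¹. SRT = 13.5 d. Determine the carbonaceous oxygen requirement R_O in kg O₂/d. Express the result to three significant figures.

The observed yield is Y_obs = Y/(1 + k_d·θ_c) = 0.427 / (1 + 0.115 × 13.5) = 0.427 / 2.553 = 0.1673 g VSS per g bCOD removed.
Mass of bCOD removed per day: Q(S₀ − S) = 833 × 1108 g/m³ = 923.4 kg/d.
P_X = Y_obs·Q·(S₀ − S) = 0.1673 × 923.4 = 154.5 kg VSS/d.
Carbonaceous O₂ demand = substrate oxidised − cell-mass equivalent = 923.4 − 1.42 × 154.5 = 704.0 kg O₂/d.

R_O ≈ 704 kg O₂/d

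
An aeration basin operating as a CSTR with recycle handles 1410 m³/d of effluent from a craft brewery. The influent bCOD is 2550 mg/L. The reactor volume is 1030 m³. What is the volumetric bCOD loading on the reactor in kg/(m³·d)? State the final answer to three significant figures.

Volumetric loading L_v = Q·S₀ / V = 1410 × 2550 g/m³ / 1030 m³ = 3491 g/(m³·d) = 3.491 kg bCOD/(m³·d).

L_v ≈ 3.49 kg bCOD/(m³·d)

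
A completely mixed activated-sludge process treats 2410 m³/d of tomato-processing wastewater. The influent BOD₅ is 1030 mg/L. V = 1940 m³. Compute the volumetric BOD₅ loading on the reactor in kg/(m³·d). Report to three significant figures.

L_v = Q S₀ / V = 2410 × 1030 × 10⁻³ / 1940 = 1.280 kg/(m³·d).

L_v ≈ 1.28 kg BOD₅/(m³·d)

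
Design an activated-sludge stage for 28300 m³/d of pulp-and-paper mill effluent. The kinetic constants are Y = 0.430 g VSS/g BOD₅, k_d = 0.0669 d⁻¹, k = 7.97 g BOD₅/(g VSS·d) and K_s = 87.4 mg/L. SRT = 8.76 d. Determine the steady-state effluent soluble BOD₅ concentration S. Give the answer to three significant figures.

From the Monod/SRT balance for a CMAS, S = K_s·(1+k_d θ_c)/[θ_c·(Y k − k_d) − 1] = 87.4 × (1 + 0.0669 × 8.76) / [8.76 × (0.430 × 7.97 − 0.0669) − 1] = 138.6 / 28.44 = 4.875 mg/L.

S ≈ 4.87 mg/L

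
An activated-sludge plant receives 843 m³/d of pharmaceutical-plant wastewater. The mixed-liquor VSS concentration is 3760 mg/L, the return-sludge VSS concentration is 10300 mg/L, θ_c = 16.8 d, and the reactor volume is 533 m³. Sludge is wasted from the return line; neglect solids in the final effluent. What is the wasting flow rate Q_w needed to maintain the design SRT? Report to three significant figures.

Q_w = (V·X)/(θ_c X_r) = 533.0 × 3760 / (16.8 × 10300) = 11.58 m³/d.

Q_w ≈ 11.6 m³/d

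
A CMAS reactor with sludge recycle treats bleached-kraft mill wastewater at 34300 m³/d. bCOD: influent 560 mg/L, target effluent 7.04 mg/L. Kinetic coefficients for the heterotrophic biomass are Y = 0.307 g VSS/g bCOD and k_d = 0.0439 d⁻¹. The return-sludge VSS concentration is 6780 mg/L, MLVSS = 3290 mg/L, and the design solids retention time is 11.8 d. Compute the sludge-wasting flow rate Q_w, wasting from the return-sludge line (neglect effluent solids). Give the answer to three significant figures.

Q_w ≈ 566 m³/d

Steady-state biomass mass balance: V·X·(1 + k_d·θ_c) = Y·Q·(S₀ − S)·θ_c, so V = 0.307 × 34300 × (560 − 7.04) × 11.8 / [3290 × (1 + 0.0439 × 11.8)] = 6.87×10^7 / 4994 = 13757 m³.
θ_c = V·X/(Q_w·X_r) when wasting from the recycle, so Q_w = V·X/(θ_c·X_r) = 13757 × 3290 / (11.8 × 6780) = 565.7 m³/d.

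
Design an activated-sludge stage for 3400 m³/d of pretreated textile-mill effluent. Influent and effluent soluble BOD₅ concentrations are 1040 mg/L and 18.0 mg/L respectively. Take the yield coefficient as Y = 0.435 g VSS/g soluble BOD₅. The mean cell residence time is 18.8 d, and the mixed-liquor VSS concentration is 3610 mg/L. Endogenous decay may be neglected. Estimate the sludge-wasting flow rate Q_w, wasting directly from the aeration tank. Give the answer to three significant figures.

Q_w ≈ 419 m³/d

With k_d = 0 the design equation reduces to V = Y Q (S₀−S) θ_c / X = 0.435 × 3400 × (1040 − 18.0) × 18.8 / 3610 = 7872 m³.
For wasting at MLVSS concentration, Q_w = V/θ_c = 7872/18.8 = 418.7 m³/d.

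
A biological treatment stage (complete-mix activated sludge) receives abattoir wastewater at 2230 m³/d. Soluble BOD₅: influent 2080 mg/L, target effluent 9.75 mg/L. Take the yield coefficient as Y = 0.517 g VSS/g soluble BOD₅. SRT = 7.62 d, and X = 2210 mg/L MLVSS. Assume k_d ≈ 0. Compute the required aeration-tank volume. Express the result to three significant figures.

V ≈ 8230 m³

V·X = Y·Q·ΔS·θ_c gives V = 0.517 × 2230 × (2080 − 9.75) × 7.62 / 2210 = 8230 m³.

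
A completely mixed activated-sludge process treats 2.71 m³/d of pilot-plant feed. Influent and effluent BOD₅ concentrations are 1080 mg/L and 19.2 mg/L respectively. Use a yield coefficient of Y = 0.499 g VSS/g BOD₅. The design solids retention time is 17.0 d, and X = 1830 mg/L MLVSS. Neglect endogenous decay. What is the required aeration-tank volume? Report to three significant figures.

V ≈ 13.3 m³

Biomass mass balance (decay neglected): V·X = Y·Q·(S₀ − S)·θ_c, so V = 0.499 × 2.71 × (1080 − 19.2) × 17.0 / 1830 = 13.33 m³.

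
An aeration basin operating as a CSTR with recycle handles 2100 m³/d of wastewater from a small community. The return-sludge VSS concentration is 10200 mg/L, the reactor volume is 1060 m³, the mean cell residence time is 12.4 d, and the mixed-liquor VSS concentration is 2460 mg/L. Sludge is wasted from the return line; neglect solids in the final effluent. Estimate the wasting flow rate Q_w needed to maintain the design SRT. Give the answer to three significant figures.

Q_w ≈ 20.6 m³/d

Wasting from the return line (neglecting effluent solids): Q_w = V·X / (θ_c·X_r) = 1060 × 2460 / (12.4 × 10200) = 20.62 m³/d.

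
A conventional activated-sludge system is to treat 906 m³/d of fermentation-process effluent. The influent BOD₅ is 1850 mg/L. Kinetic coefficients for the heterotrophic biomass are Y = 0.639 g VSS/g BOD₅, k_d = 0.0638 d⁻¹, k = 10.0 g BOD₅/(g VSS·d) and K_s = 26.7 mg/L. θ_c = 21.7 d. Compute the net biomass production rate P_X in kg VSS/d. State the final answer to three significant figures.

P_X ≈ 449 kg VSS/d

From the Monod/SRT balance for a CMAS, S = K_s·(1+k_d θ_c)/[θ_c·(Y k − k_d) − 1] = 26.7 × (1 + 0.0638 × 21.7) / [21.7 × (0.639 × 10.0 − 0.0638) − 1] = 63.67 / 136.3 = 0.4672 mg/L.
Observed yield with endogenous decay: Y_obs = Y / (1 + k_d·θ_c) = 0.639 / (1 + 0.0638 × 21.7) = 0.639 / 2.384 = 0.2680 g VSS/g BOD₅.
Substrate removed = Q·(S₀ − S) = 906 m³/d × (1850 − 0.467) g/m³ = 1.68×10^6 g/d = 1676 kg/d.
Biomass produced: P_X = Y_obs·Q·ΔS = 0.2680 × 1676 ≈ 449.1 kg VSS/d.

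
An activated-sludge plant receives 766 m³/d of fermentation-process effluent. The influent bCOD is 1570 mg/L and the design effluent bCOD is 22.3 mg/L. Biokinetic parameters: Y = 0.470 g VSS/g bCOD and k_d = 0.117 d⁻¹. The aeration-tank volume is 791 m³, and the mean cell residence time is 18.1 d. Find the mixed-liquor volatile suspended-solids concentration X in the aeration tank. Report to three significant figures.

X ≈ 4090 mg/L

From V·X·(1 + k_d·θ_c) = Y·Q·(S₀ − S)·θ_c: X = 0.470 × 766 × (1570 − 22.3) × 18.1 / [791 × (1 + 0.117 × 18.1)] = 4090 mg/L.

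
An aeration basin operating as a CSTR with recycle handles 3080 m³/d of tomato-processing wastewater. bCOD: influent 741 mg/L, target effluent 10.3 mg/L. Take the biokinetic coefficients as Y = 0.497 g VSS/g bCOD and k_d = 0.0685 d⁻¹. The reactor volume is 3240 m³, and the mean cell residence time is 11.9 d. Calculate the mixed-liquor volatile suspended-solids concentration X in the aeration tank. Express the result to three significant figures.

X ≈ 2260 mg/L

X = Y·Q·ΔS·θ_c / [V·(1 + k_d θ_c)] = 0.497 × 3080 × (741 − 10.3) × 11.9 / [3240 × (1 + 0.0685 × 11.9)] = 2263 mg/L.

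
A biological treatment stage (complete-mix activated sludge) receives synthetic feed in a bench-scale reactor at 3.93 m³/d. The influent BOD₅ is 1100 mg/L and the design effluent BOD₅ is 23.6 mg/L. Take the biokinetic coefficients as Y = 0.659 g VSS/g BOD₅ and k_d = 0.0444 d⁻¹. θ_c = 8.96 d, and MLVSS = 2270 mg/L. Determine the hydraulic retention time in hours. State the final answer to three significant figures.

τ ≈ 48.1 h

Rearranging the biomass balance for a CMAS with decay, V = Y·Q·ΔS·θ_c / [X·(1+k_d θ_c)] = 0.659 × 3.93 × (1100 − 23.6) × 8.96 / [2270 × (1 + 0.0444 × 8.96)] = 2.5×10^4 / 3173 = 7.872 m³.
τ = V/Q = 7.872/3.93 = 2.003 d, or 48.07 h.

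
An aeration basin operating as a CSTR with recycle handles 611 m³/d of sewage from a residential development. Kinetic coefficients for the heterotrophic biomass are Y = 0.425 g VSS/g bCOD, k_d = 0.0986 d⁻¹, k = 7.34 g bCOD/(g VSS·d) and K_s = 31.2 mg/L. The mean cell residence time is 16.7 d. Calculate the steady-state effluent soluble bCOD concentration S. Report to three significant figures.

S ≈ 1.67 mg/L

Effluent substrate depends only on kinetics and SRT: S = K_s(1 + k_d θ_c) / [θ_c(Yk − k_d) − 1] = 31.2 × (1 + 0.0986 × 16.7) / [16.7 × (0.425 × 7.34 − 0.0986) − 1] = 82.57 / 49.45 = 1.670 mg/L.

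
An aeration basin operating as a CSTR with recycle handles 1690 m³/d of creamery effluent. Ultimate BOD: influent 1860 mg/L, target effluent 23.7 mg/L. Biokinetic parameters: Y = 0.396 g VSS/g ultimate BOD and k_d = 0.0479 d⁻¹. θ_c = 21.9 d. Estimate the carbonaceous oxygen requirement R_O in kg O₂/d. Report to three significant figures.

Correct the yield for decay: Y_obs = Y/(1 + k_d θ_c) = 0.396 / (1 + 0.0479 × 21.9) = 0.396 / 2.049 = 0.1933.
Substrate removed = Q·(S₀ − S) = 1690 m³/d × (1860 − 23.7) g/m³ = 3.1×10^6 g/d = 3103 kg/d.
Net sludge production P_X = 0.1933 × 3103 = 599.8 kg VSS/d.
Carbonaceous O₂ demand = substrate oxidised − cell-mass equivalent = 3103 − 1.42 × 599.8 = 2252 kg O₂/d.

R_O ≈ 2250 kg O₂/d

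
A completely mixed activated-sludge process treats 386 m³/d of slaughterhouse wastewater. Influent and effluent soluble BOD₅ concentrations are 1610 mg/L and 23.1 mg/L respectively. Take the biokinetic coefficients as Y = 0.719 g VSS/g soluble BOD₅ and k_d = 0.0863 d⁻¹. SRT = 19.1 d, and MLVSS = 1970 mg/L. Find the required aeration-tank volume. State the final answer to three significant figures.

V ≈ 1610 m³

From the SRT design equation V = Y Q (S₀−S) θ_c / [X (1 + k_d θ_c)] = 0.719 × 386 × (1610 − 23.1) × 19.1 / [1970 × (1 + 0.0863 × 19.1)] = 8.41×10^6 / 5217 = 1612 m³.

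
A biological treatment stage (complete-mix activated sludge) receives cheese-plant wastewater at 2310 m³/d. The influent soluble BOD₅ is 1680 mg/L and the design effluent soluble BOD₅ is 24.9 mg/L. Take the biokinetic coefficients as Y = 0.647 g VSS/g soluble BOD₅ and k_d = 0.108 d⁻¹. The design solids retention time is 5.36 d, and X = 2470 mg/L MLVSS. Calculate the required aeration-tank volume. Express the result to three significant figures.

From the SRT design equation V = Y Q (S₀−S) θ_c / [X (1 + k_d θ_c)] = 0.647 × 2310 × (1680 − 24.9) × 5.36 / [2470 × (1 + 0.108 × 5.36)] = 1.33×10^7 / 3900 = 3400 m³.

V ≈ 3400 m³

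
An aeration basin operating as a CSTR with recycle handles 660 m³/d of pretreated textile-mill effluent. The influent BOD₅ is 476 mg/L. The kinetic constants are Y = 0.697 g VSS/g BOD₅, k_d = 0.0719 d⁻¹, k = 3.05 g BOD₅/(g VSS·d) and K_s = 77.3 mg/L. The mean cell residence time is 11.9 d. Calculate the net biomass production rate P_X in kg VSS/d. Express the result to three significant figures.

For a completely mixed reactor with recycle the Lawrence–McCarty relation gives S = K_s·(1 + k_d·θ_c) / [θ_c·(Y·k − k_d) − 1] = 77.3 × (1 + 0.0719 × 11.9) / [11.9 × (0.697 × 3.05 − 0.0719) − 1] = 143.4 / 23.44 = 6.119 mg/L.
Observed yield with endogenous decay: Y_obs = Y / (1 + k_d·θ_c) = 0.697 / (1 + 0.0719 × 11.9) = 0.697 / 1.856 = 0.3756 g VSS/g BOD₅.
Mass of BOD₅ removed per day: Q(S₀ − S) = 660 × 469.9 g/m³ = 310.1 kg/d.
Net biomass production P_X = Y_obs × Q·(S₀ − S) = 0.3756 × 310.1 = 116.5 kg VSS/d.

P_X ≈ 116 kg VSS/d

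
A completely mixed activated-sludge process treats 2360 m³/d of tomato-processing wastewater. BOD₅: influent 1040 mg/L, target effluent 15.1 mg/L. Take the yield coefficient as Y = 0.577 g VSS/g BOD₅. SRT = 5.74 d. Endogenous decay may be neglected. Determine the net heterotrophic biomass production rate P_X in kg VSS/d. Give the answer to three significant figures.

P_X ≈ 1400 kg VSS/d

With endogenous decay neglected, the observed yield equals the true yield: Y_obs = Y = 0.577 g VSS/g BOD₅.
Q·(S₀ − S) = 2360 × (1040 − 15.1) × 10⁻³ = 2419 kg/d removed.
Biomass produced: P_X = Y_obs·Q·ΔS = 0.5770 × 2419 ≈ 1396 kg VSS/d.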